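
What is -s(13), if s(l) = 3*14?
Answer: -42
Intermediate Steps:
s(l) = 42
-s(13) = -1*42 = -42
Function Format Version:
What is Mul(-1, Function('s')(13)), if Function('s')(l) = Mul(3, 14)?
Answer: -42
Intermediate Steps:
Function('s')(l) = 42
Mul(-1, Function('s')(13)) = Mul(-1, 42) = -42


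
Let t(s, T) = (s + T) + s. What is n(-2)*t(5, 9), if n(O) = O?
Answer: -38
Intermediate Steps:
t(s, T) = T + 2*s (t(s, T) = (T + s) + s = T + 2*s)
n(-2)*t(5, 9) = -2*(9 + 2*5) = -2*(9 + 10) = -2*19 = -38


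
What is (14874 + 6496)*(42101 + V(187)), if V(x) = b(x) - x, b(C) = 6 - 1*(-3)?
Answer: 895894510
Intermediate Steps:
b(C) = 9 (b(C) = 6 + 3 = 9)
V(x) = 9 - x
(14874 + 6496)*(42101 + V(187)) = (14874 + 6496)*(42101 + (9 - 1*187)) = 21370*(42101 + (9 - 187)) = 21370*(42101 - 178) = 21370*41923 = 895894510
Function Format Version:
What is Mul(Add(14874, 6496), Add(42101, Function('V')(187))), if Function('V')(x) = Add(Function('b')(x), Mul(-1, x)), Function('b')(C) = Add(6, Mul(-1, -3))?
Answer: 895894510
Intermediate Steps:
Function('b')(C) = 9 (Function('b')(C) = Add(6, 3) = 9)
Function('V')(x) = Add(9, Mul(-1, x))
Mul(Add(14874, 6496), Add(42101, Function('V')(187))) = Mul(Add(14874, 6496), Add(42101, Add(9, Mul(-1, 187)))) = Mul(21370, Add(42101, Add(9, -187))) = Mul(21370, Add(42101, -178)) = Mul(21370, 41923) = 895894510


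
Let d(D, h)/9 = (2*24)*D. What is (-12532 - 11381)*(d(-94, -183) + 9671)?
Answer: 739796481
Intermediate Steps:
d(D, h) = 432*D (d(D, h) = 9*((2*24)*D) = 9*(48*D) = 432*D)
(-12532 - 11381)*(d(-94, -183) + 9671) = (-12532 - 11381)*(432*(-94) + 9671) = -23913*(-40608 + 9671) = -23913*(-30937) = 739796481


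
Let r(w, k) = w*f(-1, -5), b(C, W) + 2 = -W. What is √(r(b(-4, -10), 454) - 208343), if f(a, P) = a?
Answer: I*√208351 ≈ 456.45*I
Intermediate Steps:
b(C, W) = -2 - W
r(w, k) = -w (r(w, k) = w*(-1) = -w)
√(r(b(-4, -10), 454) - 208343) = √(-(-2 - 1*(-10)) - 208343) = √(-(-2 + 10) - 208343) = √(-1*8 - 208343) = √(-8 - 208343) = √(-208351) = I*√208351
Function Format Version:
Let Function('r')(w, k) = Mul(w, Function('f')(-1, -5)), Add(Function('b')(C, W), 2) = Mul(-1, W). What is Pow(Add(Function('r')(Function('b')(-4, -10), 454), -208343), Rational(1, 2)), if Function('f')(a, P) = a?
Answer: Mul(I, Pow(208351, Rational(1, 2))) ≈ Mul(456.45, I)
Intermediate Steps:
Function('b')(C, W) = Add(-2, Mul(-1, W))
Function('r')(w, k) = Mul(-1, w) (Function('r')(w, k) = Mul(w, -1) = Mul(-1, w))
Pow(Add(Function('r')(Function('b')(-4, -10), 454), -208343), Rational(1, 2)) = Pow(Add(Mul(-1, Add(-2, Mul(-1, -10))), -208343), Rational(1, 2)) = Pow(Add(Mul(-1, Add(-2, 10)), -208343), Rational(1, 2)) = Pow(Add(Mul(-1, 8), -208343), Rational(1, 2)) = Pow(Add(-8, -208343), Rational(1, 2)) = Pow(-208351, Rational(1, 2)) = Mul(I, Pow(208351, Rational(1, 2)))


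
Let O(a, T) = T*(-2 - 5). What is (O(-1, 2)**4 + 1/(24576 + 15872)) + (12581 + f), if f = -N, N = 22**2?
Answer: 2043149825/40448 ≈ 50513.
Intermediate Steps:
N = 484
O(a, T) = -7*T (O(a, T) = T*(-7) = -7*T)
f = -484 (f = -1*484 = -484)
(O(-1, 2)**4 + 1/(24576 + 15872)) + (12581 + f) = ((-7*2)**4 + 1/(24576 + 15872)) + (12581 - 484) = ((-14)**4 + 1/40448) + 12097 = (38416 + 1/40448) + 12097 = 1553850369/40448 + 12097 = 2043149825/40448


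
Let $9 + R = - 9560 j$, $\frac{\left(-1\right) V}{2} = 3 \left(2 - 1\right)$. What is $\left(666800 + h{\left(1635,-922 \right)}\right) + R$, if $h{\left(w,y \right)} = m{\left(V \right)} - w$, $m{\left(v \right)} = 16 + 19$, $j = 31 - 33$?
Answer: $684311$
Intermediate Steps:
$j = -2$ ($j = 31 - 33 = -2$)
$V = -6$ ($V = - 2 \cdot 3 \left(2 - 1\right) = - 2 \cdot 3 \cdot 1 = \left(-2\right) 3 = -6$)
$m{\left(v \right)} = 35$
$h{\left(w,y \right)} = 35 - w$
$R = 19111$ ($R = -9 - -19120 = -9 + 19120 = 19111$)
$\left(666800 + h{\left(1635,-922 \right)}\right) + R = \left(666800 + \left(35 - 1635\right)\right) + 19111 = \left(666800 - 1600\right) + 19111 = 665200 + 19111 = 684311$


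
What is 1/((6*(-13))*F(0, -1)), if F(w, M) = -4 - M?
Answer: 1/234 ≈ 0.0042735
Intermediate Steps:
1/((6*(-13))*F(0, -1)) = 1/((6*(-13))*(-4 - 1*(-1))) = 1/(-78*(-4 + 1)) = 1/(-78*(-3)) = 1/234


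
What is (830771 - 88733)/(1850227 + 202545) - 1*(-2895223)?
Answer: 2971616725097/1026386 ≈ 2.8952e+6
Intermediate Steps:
(830771 - 88733)/(1850227 + 202545) - 1*(-2895223) = 742038/2052772 + 2895223 = 742038*(1/2052772) + 2895223 = 371019/1026386 + 2895223 = 2971616725097/1026386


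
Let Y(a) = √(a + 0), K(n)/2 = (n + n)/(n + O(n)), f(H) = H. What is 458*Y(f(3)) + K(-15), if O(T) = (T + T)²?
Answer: -4/59 + 458*√3 ≈ 793.21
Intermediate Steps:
O(T) = 4*T² (O(T) = (2*T)² = 4*T²)
K(n) = 4*n/(n + 4*n²) (K(n) = 2*((n + n)/(n + 4*n²)) = 2*((2*n)/(n + 4*n²)) = 2*(2*n/(n + 4*n²)) = 4*n/(n + 4*n²))
Y(a) = √a
458*Y(f(3)) + K(-15) = 458*√3 + 4/(1 + 4*(-15)) = 458*√3 + 4/(1 - 60) = 458*√3 + 4/(-59) = 458*√3 + 4*(-1/59) = 458*√3 - 4/59 = -4/59 + 458*√3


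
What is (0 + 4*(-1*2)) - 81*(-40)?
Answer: 3232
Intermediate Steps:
(0 + 4*(-1*2)) - 81*(-40) = (0 + 4*(-2)) + 3240 = (0 - 8) + 3240 = -8 + 3240 = 3232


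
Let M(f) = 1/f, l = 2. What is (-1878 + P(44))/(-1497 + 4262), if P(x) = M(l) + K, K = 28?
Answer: -3699/5530 ≈ -0.66890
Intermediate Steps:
P(x) = 57/2 (P(x) = 1/2 + 28 = ½ + 28 = 57/2)
(-1878 + P(44))/(-1497 + 4262) = (-1878 + 57/2)/(-1497 + 4262) = -3699/2/2765 = -3699/2*1/2765 = -3699/5530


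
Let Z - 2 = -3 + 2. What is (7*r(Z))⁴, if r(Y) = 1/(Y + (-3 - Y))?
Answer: 2401/81 ≈ 29.642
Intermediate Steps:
Z = 1 (Z = 2 + (-3 + 2) = 2 - 1 = 1)
r(Y) = -⅓ (r(Y) = 1/(-3) = -⅓)
(7*r(Z))⁴ = (7*(-⅓))⁴ = (-7/3)⁴ = 2401/81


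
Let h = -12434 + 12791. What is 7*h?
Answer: 2499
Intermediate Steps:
h = 357
7*h = 7*357 = 2499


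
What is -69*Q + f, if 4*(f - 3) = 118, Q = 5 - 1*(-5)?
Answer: -1315/2 ≈ -657.50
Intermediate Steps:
Q = 10 (Q = 5 + 5 = 10)
f = 65/2 (f = 3 + (1/4)*118 = 3 + 59/2 = 65/2 ≈ 32.500)
-69*Q + f = -69*10 + 65/2 = -690 + 65/2 = -1315/2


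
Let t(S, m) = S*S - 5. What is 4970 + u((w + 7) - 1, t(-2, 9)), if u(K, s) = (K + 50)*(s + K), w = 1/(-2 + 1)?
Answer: 5190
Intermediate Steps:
t(S, m) = -5 + S² (t(S, m) = S² - 5 = -5 + S²)
w = -1 (w = 1/(-1) = -1)
u(K, s) = (50 + K)*(K + s)
4970 + u((w + 7) - 1, t(-2, 9)) = 4970 + (((-1 + 7) - 1)² + 50*((-1 + 7) - 1) + 50*(-5 + (-2)²) + ((-1 + 7) - 1)*(-5 + (-2)²)) = 4970 + ((6 - 1)² + 50*(6 - 1) + 50*(-5 + 4) + (6 - 1)*(-5 + 4)) = 4970 + (5² + 50*5 + 50*(-1) + 5*(-1)) = 4970 + (25 + 250 - 50 - 5) = 4970 + 220 = 5190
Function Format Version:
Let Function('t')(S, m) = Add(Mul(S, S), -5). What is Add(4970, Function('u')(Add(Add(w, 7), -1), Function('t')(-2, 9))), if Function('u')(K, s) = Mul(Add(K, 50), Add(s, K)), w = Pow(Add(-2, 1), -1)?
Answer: 5190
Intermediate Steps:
Function('t')(S, m) = Add(-5, Pow(S, 2)) (Function('t')(S, m) = Add(Pow(S, 2), -5) = Add(-5, Pow(S, 2)))
w = -1 (w = Pow(-1, -1) = -1)
Function('u')(K, s) = Mul(Add(50, K), Add(K, s))
Add(4970, Function('u')(Add(Add(w, 7), -1), Function('t')(-2, 9))) = Add(4970, Add(Pow(Add(Add(-1, 7), -1), 2), Mul(50, Add(Add(-1, 7), -1)), Mul(50, Add(-5, Pow(-2, 2))), Mul(Add(Add(-1, 7), -1), Add(-5, Pow(-2, 2))))) = Add(4970, Add(Pow(Add(6, -1), 2), Mul(50, Add(6, -1)), Mul(50, Add(-5, 4)), Mul(Add(6, -1), Add(-5, 4)))) = Add(4970, Add(Pow(5, 2), Mul(50, 5), Mul(50, -1), Mul(5, -1))) = Add(4970, Add(25, 250, -50, -5)) = Add(4970, 220) = 5190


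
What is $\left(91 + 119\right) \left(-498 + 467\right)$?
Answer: $-6510$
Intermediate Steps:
$\left(91 + 119\right) \left(-498 + 467\right) = 210 \left(-31\right) = -6510$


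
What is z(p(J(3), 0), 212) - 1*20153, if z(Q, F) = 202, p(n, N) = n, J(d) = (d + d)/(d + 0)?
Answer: -19951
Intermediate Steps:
J(d) = 2 (J(d) = (2*d)/d = 2)
z(p(J(3), 0), 212) - 1*20153 = 202 - 1*20153 = 202 - 20153 = -19951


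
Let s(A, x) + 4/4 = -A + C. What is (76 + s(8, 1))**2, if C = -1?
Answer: 4356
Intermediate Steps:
s(A, x) = -2 - A (s(A, x) = -1 + (-A - 1) = -1 + (-1 - A) = -2 - A)
(76 + s(8, 1))**2 = (76 + (-2 - 1*8))**2 = (76 + (-2 - 8))**2 = (76 - 10)**2 = 66**2 = 4356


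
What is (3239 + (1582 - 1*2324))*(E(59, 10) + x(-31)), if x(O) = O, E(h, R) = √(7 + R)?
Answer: -77407 + 2497*√17 ≈ -67112.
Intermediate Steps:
(3239 + (1582 - 1*2324))*(E(59, 10) + x(-31)) = (3239 + (1582 - 1*2324))*(√(7 + 10) - 31) = (3239 + (1582 - 2324))*(√17 - 31) = (3239 - 742)*(-31 + √17) = 2497*(-31 + √17) = -77407 + 2497*√17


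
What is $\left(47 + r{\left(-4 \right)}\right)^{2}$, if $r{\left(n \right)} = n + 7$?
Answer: $2500$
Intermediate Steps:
$r{\left(n \right)} = 7 + n$
$\left(47 + r{\left(-4 \right)}\right)^{2} = \left(47 + \left(7 - 4\right)\right)^{2} = \left(47 + 3\right)^{2} = 50^{2} = 2500$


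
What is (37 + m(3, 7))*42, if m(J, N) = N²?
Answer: 3612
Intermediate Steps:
(37 + m(3, 7))*42 = (37 + 7²)*42 = (37 + 49)*42 = 86*42 = 3612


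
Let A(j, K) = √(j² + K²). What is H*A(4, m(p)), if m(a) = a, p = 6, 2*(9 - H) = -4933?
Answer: 4951*√13 ≈ 17851.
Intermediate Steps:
H = 4951/2 (H = 9 - ½*(-4933) = 9 + 4933/2 = 4951/2 ≈ 2475.5)
A(j, K) = √(K² + j²)
H*A(4, m(p)) = 4951*√(6² + 4²)/2 = 4951*√(36 + 16)/2 = 4951*√52/2 = 4951*(2*√13)/2 = 4951*√13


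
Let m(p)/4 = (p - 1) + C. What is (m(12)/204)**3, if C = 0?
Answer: 1331/132651 ≈ 0.010034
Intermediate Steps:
m(p) = -4 + 4*p (m(p) = 4*((p - 1) + 0) = 4*((-1 + p) + 0) = 4*(-1 + p) = -4 + 4*p)
(m(12)/204)**3 = ((-4 + 4*12)/204)**3 = ((-4 + 48)*(1/204))**3 = (44*(1/204))**3 = (11/51)**3 = 1331/132651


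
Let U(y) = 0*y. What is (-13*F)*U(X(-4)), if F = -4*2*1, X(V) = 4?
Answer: 0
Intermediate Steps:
U(y) = 0
F = -8 (F = -8*1 = -8)
(-13*F)*U(X(-4)) = -13*(-8)*0 = 104*0 = 0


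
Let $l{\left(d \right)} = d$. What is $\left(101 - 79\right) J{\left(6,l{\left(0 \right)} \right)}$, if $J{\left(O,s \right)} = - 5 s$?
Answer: $0$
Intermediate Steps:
$\left(101 - 79\right) J{\left(6,l{\left(0 \right)} \right)} = \left(101 - 79\right) \left(\left(-5\right) 0\right) = 22 \cdot 0 = 0$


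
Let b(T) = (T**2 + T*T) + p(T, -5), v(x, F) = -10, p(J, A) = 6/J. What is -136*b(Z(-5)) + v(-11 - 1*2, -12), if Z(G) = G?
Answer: -33234/5 ≈ -6646.8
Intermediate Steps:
b(T) = 2*T**2 + 6/T (b(T) = (T**2 + T*T) + 6/T = (T**2 + T**2) + 6/T = 2*T**2 + 6/T)
-136*b(Z(-5)) + v(-11 - 1*2, -12) = -272*(3 + (-5)**3)/(-5) - 10 = -272*(-1)*(3 - 125)/5 - 10 = -272*(-1)*(-122)/5 - 10 = -136*244/5 - 10 = -33184/5 - 10 = -33234/5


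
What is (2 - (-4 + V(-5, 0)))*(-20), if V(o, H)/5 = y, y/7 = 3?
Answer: 1980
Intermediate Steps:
y = 21 (y = 7*3 = 21)
V(o, H) = 105 (V(o, H) = 5*21 = 105)
(2 - (-4 + V(-5, 0)))*(-20) = (2 - (-4 + 105))*(-20) = (2 - 1*101)*(-20) = (2 - 101)*(-20) = -99*(-20) = 1980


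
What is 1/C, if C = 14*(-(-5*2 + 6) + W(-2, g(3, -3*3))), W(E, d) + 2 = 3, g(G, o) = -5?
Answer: 1/70 ≈ 0.014286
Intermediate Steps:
W(E, d) = 1 (W(E, d) = -2 + 3 = 1)
C = 70 (C = 14*(-(-5*2 + 6) + 1) = 14*(-(-10 + 6) + 1) = 14*(-1*(-4) + 1) = 14*(4 + 1) = 14*5 = 70)
1/C = 1/70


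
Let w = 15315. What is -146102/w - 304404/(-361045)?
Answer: -9617489866/1105880835 ≈ -8.6967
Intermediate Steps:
-146102/w - 304404/(-361045) = -146102/15315 - 304404/(-361045) = -146102*1/15315 - 304404*(-1/361045) = -146102/15315 + 304404/361045 = -9617489866/1105880835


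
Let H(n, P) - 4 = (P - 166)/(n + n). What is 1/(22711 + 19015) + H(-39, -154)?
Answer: 13185455/1627314 ≈ 8.1026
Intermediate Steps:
H(n, P) = 4 + (-166 + P)/(2*n) (H(n, P) = 4 + (P - 166)/(n + n) = 4 + (-166 + P)/((2*n)) = 4 + (-166 + P)*(1/(2*n)) = 4 + (-166 + P)/(2*n))
1/(22711 + 19015) + H(-39, -154) = 1/(22711 + 19015) + (½)*(-166 - 154 + 8*(-39))/(-39) = 1/41726 + (½)*(-1/39)*(-166 - 154 - 312) = 1/41726 + (½)*(-1/39)*(-632) = 1/41726 + 316/39 = 13185455/1627314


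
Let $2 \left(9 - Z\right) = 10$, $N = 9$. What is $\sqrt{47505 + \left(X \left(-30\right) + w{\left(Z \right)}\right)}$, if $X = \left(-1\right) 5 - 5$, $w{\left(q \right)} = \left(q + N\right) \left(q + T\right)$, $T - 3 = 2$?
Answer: $7 \sqrt{978} \approx 218.91$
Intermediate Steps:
$T = 5$ ($T = 3 + 2 = 5$)
$Z = 4$ ($Z = 9 - 5 = 4$)
$w{\left(q \right)} = \left(5 + q\right) \left(9 + q\right)$ ($w{\left(q \right)} = \left(q + 9\right) \left(q + 5\right) = \left(9 + q\right) \left(5 + q\right) = \left(5 + q\right) \left(9 + q\right)$)
$X = -10$ ($X = -5 - 5 = -10$)
$\sqrt{47505 + \left(X \left(-30\right) + w{\left(Z \right)}\right)} = \sqrt{47505 + \left(\left(-10\right) \left(-30\right) + \left(45 + 4^{2} + 14 \cdot 4\right)\right)} = \sqrt{47505 + \left(300 + \left(45 + 16 + 56\right)\right)} = \sqrt{47505 + \left(300 + 117\right)} = \sqrt{47505 + 417} = \sqrt{47922} = 7 \sqrt{978}$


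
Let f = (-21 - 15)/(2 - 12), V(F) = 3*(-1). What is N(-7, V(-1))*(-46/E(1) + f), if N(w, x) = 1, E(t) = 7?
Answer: -104/35 ≈ -2.9714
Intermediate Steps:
V(F) = -3
f = 18/5 (f = -36/(-10) = -36*(-⅒) = 18/5 ≈ 3.6000)
N(-7, V(-1))*(-46/E(1) + f) = 1*(-46/7 + 18/5) = 1*(-104/35) = -104/35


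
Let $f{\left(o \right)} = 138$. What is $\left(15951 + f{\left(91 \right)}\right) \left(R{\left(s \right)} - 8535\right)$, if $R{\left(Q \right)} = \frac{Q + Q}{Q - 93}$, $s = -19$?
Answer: $- \frac{7689592749}{56} \approx -1.3731 \cdot 10^{8}$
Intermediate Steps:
$R{\left(Q \right)} = \frac{2 Q}{-93 + Q}$
$\left(15951 + f{\left(91 \right)}\right) \left(R{\left(s \right)} - 8535\right) = \left(15951 + 138\right) \left(2 \left(-19\right) \frac{1}{-93 - 19} - 8535\right) = 16089 \left(2 \left(-19\right) \frac{1}{-112} - 8535\right) = 16089 \left(2 \left(-19\right) \left(- \frac{1}{112}\right) - 8535\right) = 16089 \left(\frac{19}{56} - 8535\right) = 16089 \left(- \frac{477941}{56}\right) = - \frac{7689592749}{56}$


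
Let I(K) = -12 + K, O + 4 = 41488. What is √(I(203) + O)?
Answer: 5*√1667 ≈ 204.14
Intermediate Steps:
O = 41484 (O = -4 + 41488 = 41484)
√(I(203) + O) = √((-12 + 203) + 41484) = √(191 + 41484) = √41675 = 5*√1667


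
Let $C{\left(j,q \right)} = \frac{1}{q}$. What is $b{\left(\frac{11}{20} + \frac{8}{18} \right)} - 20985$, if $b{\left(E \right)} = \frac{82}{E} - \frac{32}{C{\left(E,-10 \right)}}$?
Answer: $- \frac{3684275}{179} \approx -20583.0$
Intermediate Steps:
$b{\left(E \right)} = 320 + \frac{82}{E}$ ($b{\left(E \right)} = \frac{82}{E} - \frac{32}{\frac{1}{-10}} = \frac{82}{E} - \frac{32}{- \frac{1}{10}} = \frac{82}{E} - -320 = \frac{82}{E} + 320 = 320 + \frac{82}{E}$)
$b{\left(\frac{11}{20} + \frac{8}{18} \right)} - 20985 = \left(320 + \frac{82}{\frac{11}{20} + \frac{8}{18}}\right) - 20985 = \left(320 + \frac{82}{11 \cdot \frac{1}{20} + 8 \cdot \frac{1}{18}}\right) - 20985 = \left(320 + \frac{82}{\frac{11}{20} + \frac{4}{9}}\right) - 20985 = \left(320 + \frac{82}{\frac{179}{180}}\right) - 20985 = \left(320 + 82 \cdot \frac{180}{179}\right) - 20985 = \left(320 + \frac{14760}{179}\right) - 20985 = \frac{72040}{179} - 20985 = - \frac{3684275}{179}$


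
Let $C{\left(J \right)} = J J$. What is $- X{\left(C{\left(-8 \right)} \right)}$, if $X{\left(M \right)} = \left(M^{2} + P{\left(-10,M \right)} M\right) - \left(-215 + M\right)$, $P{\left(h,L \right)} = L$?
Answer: $-8343$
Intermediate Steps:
$C{\left(J \right)} = J^{2}$
$X{\left(M \right)} = 215 - M + 2 M^{2}$ ($X{\left(M \right)} = \left(M^{2} + M M\right) - \left(-215 + M\right) = \left(M^{2} + M^{2}\right) - \left(-215 + M\right) = 2 M^{2} - \left(-215 + M\right) = 215 - M + 2 M^{2}$)
$- X{\left(C{\left(-8 \right)} \right)} = - (215 - \left(-8\right)^{2} + 2 \left(\left(-8\right)^{2}\right)^{2}) = - (215 - 64 + 2 \cdot 64^{2}) = - (215 - 64 + 2 \cdot 4096) = - (215 - 64 + 8192) = \left(-1\right) 8343 = -8343$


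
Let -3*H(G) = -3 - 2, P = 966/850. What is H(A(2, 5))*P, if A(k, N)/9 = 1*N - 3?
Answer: 161/85 ≈ 1.8941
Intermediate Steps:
A(k, N) = -27 + 9*N (A(k, N) = 9*(1*N - 3) = 9*(N - 3) = 9*(-3 + N) = -27 + 9*N)
P = 483/425 (P = 966*(1/850) = 483/425 ≈ 1.1365)
H(G) = 5/3 (H(G) = -(-3 - 2)/3 = -⅓*(-5) = 5/3)
H(A(2, 5))*P = (5/3)*(483/425) = 161/85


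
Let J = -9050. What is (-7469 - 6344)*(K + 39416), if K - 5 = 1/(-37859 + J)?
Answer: -25542995290344/46909 ≈ -5.4452e+8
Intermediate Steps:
K = 234544/46909 (K = 5 + 1/(-37859 - 9050) = 5 + 1/(-46909) = 5 - 1/46909 = 234544/46909 ≈ 5.0000)
(-7469 - 6344)*(K + 39416) = (-7469 - 6344)*(234544/46909 + 39416) = -13813*1849199688/46909 = -25542995290344/46909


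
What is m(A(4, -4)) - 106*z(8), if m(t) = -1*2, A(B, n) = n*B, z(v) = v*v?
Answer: -6786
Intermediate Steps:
z(v) = v²
A(B, n) = B*n
m(t) = -2
m(A(4, -4)) - 106*z(8) = -2 - 106*8² = -2 - 106*64 = -2 - 6784 = -6786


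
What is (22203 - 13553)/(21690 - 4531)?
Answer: 8650/17159 ≈ 0.50411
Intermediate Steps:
(22203 - 13553)/(21690 - 4531) = 8650/17159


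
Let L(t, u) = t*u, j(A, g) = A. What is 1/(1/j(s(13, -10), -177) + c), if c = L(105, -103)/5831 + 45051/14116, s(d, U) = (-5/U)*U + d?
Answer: 23517256/34376183 ≈ 0.68411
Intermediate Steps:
s(d, U) = -5 + d
c = 15718263/11758628 (c = (105*(-103))/5831 + 45051/14116 = -10815*1/5831 + 45051*(1/14116) = -1545/833 + 45051/14116 = 15718263/11758628 ≈ 1.3367)
1/(1/j(s(13, -10), -177) + c) = 1/(1/(-5 + 13) + 15718263/11758628) = 1/(1/8 + 15718263/11758628) = 1/(⅛ + 15718263/11758628) = 1/(34376183/23517256) = 23517256/34376183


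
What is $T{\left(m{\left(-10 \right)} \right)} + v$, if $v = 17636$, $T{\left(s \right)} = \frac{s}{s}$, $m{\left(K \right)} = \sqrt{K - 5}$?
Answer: $17637$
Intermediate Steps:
$m{\left(K \right)} = \sqrt{-5 + K}$
$T{\left(s \right)} = 1$
$T{\left(m{\left(-10 \right)} \right)} + v = 1 + 17636 = 17637$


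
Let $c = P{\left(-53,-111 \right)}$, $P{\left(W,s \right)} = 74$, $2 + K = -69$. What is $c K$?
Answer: $-5254$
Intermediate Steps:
$K = -71$ ($K = -2 - 69 = -71$)
$c = 74$
$c K = 74 \left(-71\right) = -5254$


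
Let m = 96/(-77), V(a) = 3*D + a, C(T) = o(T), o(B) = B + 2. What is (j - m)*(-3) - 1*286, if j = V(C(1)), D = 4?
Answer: -25775/77 ≈ -334.74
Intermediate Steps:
o(B) = 2 + B
C(T) = 2 + T
V(a) = 12 + a (V(a) = 3*4 + a = 12 + a)
j = 15 (j = 12 + (2 + 1) = 12 + 3 = 15)
m = -96/77 (m = 96*(-1/77) = -96/77 ≈ -1.2468)
(j - m)*(-3) - 1*286 = (15 - 1*(-96/77))*(-3) - 1*286 = (15 + 96/77)*(-3) - 286 = (1251/77)*(-3) - 286 = -3753/77 - 286 = -25775/77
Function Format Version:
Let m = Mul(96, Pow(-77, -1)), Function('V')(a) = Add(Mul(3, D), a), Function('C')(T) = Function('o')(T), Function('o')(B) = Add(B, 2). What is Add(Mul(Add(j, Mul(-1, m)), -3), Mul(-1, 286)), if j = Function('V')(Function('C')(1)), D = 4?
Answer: Rational(-25775, 77) ≈ -334.74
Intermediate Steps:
Function('o')(B) = Add(2, B)
Function('C')(T) = Add(2, T)
Function('V')(a) = Add(12, a) (Function('V')(a) = Add(Mul(3, 4), a) = Add(12, a))
j = 15 (j = Add(12, Add(2, 1)) = Add(12, 3) = 15)
m = Rational(-96, 77) (m = Mul(96, Rational(-1, 77)) = Rational(-96, 77) ≈ -1.2468)
Add(Mul(Add(j, Mul(-1, m)), -3), Mul(-1, 286)) = Add(Mul(Add(15, Mul(-1, Rational(-96, 77))), -3), Mul(-1, 286)) = Add(Mul(Add(15, Rational(96, 77)), -3), -286) = Add(Mul(Rational(1251, 77), -3), -286) = Add(Rational(-3753, 77), -286) = Rational(-25775, 77)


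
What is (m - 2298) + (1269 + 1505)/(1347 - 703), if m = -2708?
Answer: -1610545/322 ≈ -5001.7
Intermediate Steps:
(m - 2298) + (1269 + 1505)/(1347 - 703) = (-2708 - 2298) + (1269 + 1505)/(1347 - 703) = -5006 + 2774/644 = -5006 + 2774*(1/644) = -5006 + 1387/322 = -1610545/322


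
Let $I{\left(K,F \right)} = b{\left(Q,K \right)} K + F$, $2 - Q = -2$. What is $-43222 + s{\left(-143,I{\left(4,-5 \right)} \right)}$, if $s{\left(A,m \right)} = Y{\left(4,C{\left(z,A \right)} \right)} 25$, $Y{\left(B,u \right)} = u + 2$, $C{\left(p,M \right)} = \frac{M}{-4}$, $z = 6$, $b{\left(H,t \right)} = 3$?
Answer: $- \frac{169113}{4} \approx -42278.0$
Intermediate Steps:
$Q = 4$ ($Q = 2 - -2 = 2 + 2 = 4$)
$C{\left(p,M \right)} = - \frac{M}{4}$ ($C{\left(p,M \right)} = M \left(- \frac{1}{4}\right) = - \frac{M}{4}$)
$I{\left(K,F \right)} = F + 3 K$ ($I{\left(K,F \right)} = 3 K + F = F + 3 K$)
$Y{\left(B,u \right)} = 2 + u$
$s{\left(A,m \right)} = 50 - \frac{25 A}{4}$ ($s{\left(A,m \right)} = \left(2 - \frac{A}{4}\right) 25 = 50 - \frac{25 A}{4}$)
$-43222 + s{\left(-143,I{\left(4,-5 \right)} \right)} = -43222 + \left(50 - - \frac{3575}{4}\right) = -43222 + \left(50 + \frac{3575}{4}\right) = -43222 + \frac{3775}{4} = - \frac{169113}{4}$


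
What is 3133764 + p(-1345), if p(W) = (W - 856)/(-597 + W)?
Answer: 6085771889/1942 ≈ 3.1338e+6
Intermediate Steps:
p(W) = (-856 + W)/(-597 + W)
3133764 + p(-1345) = 3133764 + (-856 - 1345)/(-597 - 1345) = 3133764 - 2201/(-1942) = 3133764 - 1/1942*(-2201) = 3133764 + 2201/1942 = 6085771889/1942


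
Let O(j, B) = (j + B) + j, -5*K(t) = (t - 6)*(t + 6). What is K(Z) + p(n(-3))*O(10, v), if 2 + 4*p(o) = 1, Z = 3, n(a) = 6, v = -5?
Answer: 33/20 ≈ 1.6500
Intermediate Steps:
p(o) = -¼ (p(o) = -½ + (¼)*1 = -½ + ¼ = -¼)
K(t) = -(-6 + t)*(6 + t)/5 (K(t) = -(t - 6)*(t + 6)/5 = -(-6 + t)*(6 + t)/5)
O(j, B) = B + 2*j (O(j, B) = (B + j) + j = B + 2*j)
K(Z) + p(n(-3))*O(10, v) = (36/5 - ⅕*3²) - (-5 + 2*10)/4 = (36/5 - ⅕*9) - (-5 + 20)/4 = (36/5 - 9/5) - ¼*15 = 27/5 - 15/4 = 33/20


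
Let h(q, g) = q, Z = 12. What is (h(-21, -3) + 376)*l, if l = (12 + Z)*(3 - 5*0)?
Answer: 25560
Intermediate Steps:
l = 72 (l = (12 + 12)*(3 - 5*0) = 24*(3 + 0) = 24*3 = 72)
(h(-21, -3) + 376)*l = (-21 + 376)*72 = 355*72 = 25560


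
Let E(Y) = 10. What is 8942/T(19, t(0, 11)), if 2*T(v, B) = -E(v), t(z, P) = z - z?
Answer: -8942/5 ≈ -1788.4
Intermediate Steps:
t(z, P) = 0
T(v, B) = -5 (T(v, B) = (-1*10)/2 = (½)*(-10) = -5)
8942/T(19, t(0, 11)) = 8942/(-5) = 8942*(-⅕) = -8942/5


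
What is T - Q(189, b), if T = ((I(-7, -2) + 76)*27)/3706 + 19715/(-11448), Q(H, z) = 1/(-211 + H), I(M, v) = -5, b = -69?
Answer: -270542285/233344584 ≈ -1.1594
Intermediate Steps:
T = -25558987/21213144 (T = ((-5 + 76)*27)/3706 + 19715/(-11448) = (71*27)*(1/3706) + 19715*(-1/11448) = 1917*(1/3706) - 19715/11448 = 1917/3706 - 19715/11448 = -25558987/21213144 ≈ -1.2049)
T - Q(189, b) = -25558987/21213144 - 1/(-211 + 189) = -25558987/21213144 - 1/(-22) = -25558987/21213144 - 1*(-1/22) = -25558987/21213144 + 1/22 = -270542285/233344584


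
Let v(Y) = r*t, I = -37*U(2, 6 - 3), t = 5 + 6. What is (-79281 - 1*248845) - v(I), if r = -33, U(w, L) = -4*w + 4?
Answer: -327763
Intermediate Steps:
U(w, L) = 4 - 4*w
t = 11
I = 148 (I = -37*(4 - 4*2) = -37*(4 - 8) = -37*(-4) = 148)
v(Y) = -363 (v(Y) = -33*11 = -363)
(-79281 - 1*248845) - v(I) = (-79281 - 1*248845) - 1*(-363) = (-79281 - 248845) + 363 = -328126 + 363 = -327763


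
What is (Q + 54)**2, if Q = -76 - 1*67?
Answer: 7921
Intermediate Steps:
Q = -143 (Q = -76 - 67 = -143)
(Q + 54)**2 = (-143 + 54)**2 = (-89)**2 = 7921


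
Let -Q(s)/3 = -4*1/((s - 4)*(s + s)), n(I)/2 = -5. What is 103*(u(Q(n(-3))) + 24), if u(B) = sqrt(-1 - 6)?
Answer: 2472 + 103*I*sqrt(7) ≈ 2472.0 + 272.51*I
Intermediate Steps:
n(I) = -10 (n(I) = 2*(-5) = -10)
Q(s) = 6/(s*(-4 + s)) (Q(s) = -(-12)/((s + s)*(s - 4)) = -(-12)/((2*s)*(-4 + s)) = -(-12)/(2*s*(-4 + s)) = -(-12)*1/(2*s*(-4 + s)) = -(-6)/(s*(-4 + s)) = 6/(s*(-4 + s)))
u(B) = I*sqrt(7) (u(B) = sqrt(-7) = I*sqrt(7))
103*(u(Q(n(-3))) + 24) = 103*(I*sqrt(7) + 24) = 103*(24 + I*sqrt(7)) = 2472 + 103*I*sqrt(7)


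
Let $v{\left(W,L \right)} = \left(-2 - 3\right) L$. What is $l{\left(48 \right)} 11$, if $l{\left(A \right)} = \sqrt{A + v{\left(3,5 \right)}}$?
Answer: $11 \sqrt{23} \approx 52.754$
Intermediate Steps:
$v{\left(W,L \right)} = - 5 L$
$l{\left(A \right)} = \sqrt{-25 + A}$ ($l{\left(A \right)} = \sqrt{A - 25} = \sqrt{-25 + A}$)
$l{\left(48 \right)} 11 = \sqrt{-25 + 48} \cdot 11 = \sqrt{23} \cdot 11 = 11 \sqrt{23}$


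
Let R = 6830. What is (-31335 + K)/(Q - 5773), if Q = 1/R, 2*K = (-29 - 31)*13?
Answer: 216681750/39429589 ≈ 5.4954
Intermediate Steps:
K = -390 (K = ((-29 - 31)*13)/2 = (-60*13)/2 = (1/2)*(-780) = -390)
Q = 1/6830 ≈ 0.00014641
(-31335 + K)/(Q - 5773) = (-31335 - 390)/(1/6830 - 5773) = -31725/(-39429589/6830) = -31725*(-6830/39429589) = 216681750/39429589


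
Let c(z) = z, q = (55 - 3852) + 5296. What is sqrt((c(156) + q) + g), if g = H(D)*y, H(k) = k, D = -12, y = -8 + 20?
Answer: sqrt(1511) ≈ 38.872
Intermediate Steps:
y = 12
q = 1499 (q = -3797 + 5296 = 1499)
g = -144 (g = -12*12 = -144)
sqrt((c(156) + q) + g) = sqrt((156 + 1499) - 144) = sqrt(1655 - 144) = sqrt(1511)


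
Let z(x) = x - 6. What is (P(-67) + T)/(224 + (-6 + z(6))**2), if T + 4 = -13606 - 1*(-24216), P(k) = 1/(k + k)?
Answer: 1421203/34840 ≈ 40.792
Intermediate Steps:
z(x) = -6 + x
P(k) = 1/(2*k)
T = 10606 (T = -4 + (-13606 - 1*(-24216)) = -4 + (-13606 + 24216) = -4 + 10610 = 10606)
(P(-67) + T)/(224 + (-6 + z(6))**2) = ((1/2)/(-67) + 10606)/(224 + (-6 + (-6 + 6))**2) = ((1/2)*(-1/67) + 10606)/(224 + (-6 + 0)**2) = (-1/134 + 10606)/(224 + (-6)**2) = 1421203/(134*(224 + 36)) = (1421203/134)/260 = (1421203/134)*(1/260) = 1421203/34840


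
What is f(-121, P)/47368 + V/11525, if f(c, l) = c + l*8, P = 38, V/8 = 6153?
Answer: 2333751507/545916200 ≈ 4.2749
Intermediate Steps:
V = 49224 (V = 8*6153 = 49224)
f(c, l) = c + 8*l
f(-121, P)/47368 + V/11525 = (-121 + 8*38)/47368 + 49224/11525 = (-121 + 304)*(1/47368) + 49224*(1/11525) = 183*(1/47368) + 49224/11525 = 183/47368 + 49224/11525 = 2333751507/545916200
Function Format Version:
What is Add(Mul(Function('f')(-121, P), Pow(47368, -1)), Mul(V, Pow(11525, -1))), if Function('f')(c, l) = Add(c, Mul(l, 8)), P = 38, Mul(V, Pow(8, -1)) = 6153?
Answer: Rational(2333751507, 545916200) ≈ 4.2749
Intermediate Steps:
V = 49224 (V = Mul(8, 6153) = 49224)
Function('f')(c, l) = Add(c, Mul(8, l))
Add(Mul(Function('f')(-121, P), Pow(47368, -1)), Mul(V, Pow(11525, -1))) = Add(Mul(Add(-121, Mul(8, 38)), Pow(47368, -1)), Mul(49224, Pow(11525, -1))) = Add(Mul(Add(-121, 304), Rational(1, 47368)), Mul(49224, Rational(1, 11525))) = Add(Mul(183, Rational(1, 47368)), Rational(49224, 11525)) = Add(Rational(183, 47368), Rational(49224, 11525)) = Rational(2333751507, 545916200)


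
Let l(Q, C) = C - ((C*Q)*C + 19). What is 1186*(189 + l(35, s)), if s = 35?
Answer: -50606620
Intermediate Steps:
l(Q, C) = -19 + C - Q*C**2 (l(Q, C) = C - (Q*C**2 + 19) = C - (19 + Q*C**2) = C + (-19 - Q*C**2) = -19 + C - Q*C**2)
1186*(189 + l(35, s)) = 1186*(189 + (-19 + 35 - 1*35*35**2)) = 1186*(189 + (-19 + 35 - 1*35*1225)) = 1186*(189 + (-19 + 35 - 42875)) = 1186*(189 - 42859) = 1186*(-42670) = -50606620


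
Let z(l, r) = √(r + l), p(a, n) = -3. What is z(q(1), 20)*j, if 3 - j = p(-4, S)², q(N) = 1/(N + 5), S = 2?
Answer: -11*√6 ≈ -26.944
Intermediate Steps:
q(N) = 1/(5 + N)
z(l, r) = √(l + r)
j = -6 (j = 3 - 1*(-3)² = 3 - 1*9 = 3 - 9 = -6)
z(q(1), 20)*j = √(1/(5 + 1) + 20)*(-6) = √(1/6 + 20)*(-6) = √(⅙ + 20)*(-6) = √(121/6)*(-6) = (11*√6/6)*(-6) = -11*√6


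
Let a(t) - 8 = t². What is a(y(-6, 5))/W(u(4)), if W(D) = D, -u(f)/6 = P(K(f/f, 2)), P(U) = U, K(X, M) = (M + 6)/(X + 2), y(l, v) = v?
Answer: -33/16 ≈ -2.0625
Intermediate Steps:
K(X, M) = (6 + M)/(2 + X)
u(f) = -16 (u(f) = -6*(6 + 2)/(2 + f/f) = -6*8/(2 + 1) = -6*8/3 = -16)
a(t) = 8 + t²
a(y(-6, 5))/W(u(4)) = (8 + 5²)/(-16) = (8 + 25)*(-1/16) = 33*(-1/16) = -33/16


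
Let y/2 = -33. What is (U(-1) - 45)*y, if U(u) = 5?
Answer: 2640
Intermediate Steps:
y = -66 (y = 2*(-33) = -66)
(U(-1) - 45)*y = (5 - 45)*(-66) = -40*(-66) = 2640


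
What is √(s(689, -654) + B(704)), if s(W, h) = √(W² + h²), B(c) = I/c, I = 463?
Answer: √(5093 + 7744*√902437)/88 ≈ 30.832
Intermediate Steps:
B(c) = 463/c
√(s(689, -654) + B(704)) = √(√(689² + (-654)²) + 463/704) = √(√(474721 + 427716) + 463*(1/704)) = √(√902437 + 463/704) = √(463/704 + √902437)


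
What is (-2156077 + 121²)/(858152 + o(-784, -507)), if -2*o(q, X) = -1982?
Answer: -713812/286381 ≈ -2.4925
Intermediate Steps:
o(q, X) = 991 (o(q, X) = -½*(-1982) = 991)
(-2156077 + 121²)/(858152 + o(-784, -507)) = (-2156077 + 121²)/(858152 + 991) = (-2156077 + 14641)/859143 = -2141436*1/859143 = -713812/286381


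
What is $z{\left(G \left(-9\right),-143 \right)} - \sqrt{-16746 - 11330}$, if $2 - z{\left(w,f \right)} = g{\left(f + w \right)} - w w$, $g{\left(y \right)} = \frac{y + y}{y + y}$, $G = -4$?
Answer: $1297 - 2 i \sqrt{7019} \approx 1297.0 - 167.56 i$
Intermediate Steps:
$g{\left(y \right)} = 1$ ($g{\left(y \right)} = \frac{2 y}{2 y} = 2 y \frac{1}{2 y} = 1$)
$z{\left(w,f \right)} = 1 + w^{2}$ ($z{\left(w,f \right)} = 2 - \left(1 - w w\right) = 2 - \left(1 - w^{2}\right) = 2 + \left(-1 + w^{2}\right) = 1 + w^{2}$)
$z{\left(G \left(-9\right),-143 \right)} - \sqrt{-16746 - 11330} = \left(1 + \left(\left(-4\right) \left(-9\right)\right)^{2}\right) - \sqrt{-16746 - 11330} = \left(1 + 36^{2}\right) - \sqrt{-28076} = \left(1 + 1296\right) - 2 i \sqrt{7019} = 1297 - 2 i \sqrt{7019}$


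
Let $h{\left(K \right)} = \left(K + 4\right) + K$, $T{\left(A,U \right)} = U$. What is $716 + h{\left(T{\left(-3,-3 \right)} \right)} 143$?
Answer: $430$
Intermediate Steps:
$h{\left(K \right)} = 4 + 2 K$ ($h{\left(K \right)} = \left(4 + K\right) + K = 4 + 2 K$)
$716 + h{\left(T{\left(-3,-3 \right)} \right)} 143 = 716 + \left(4 + 2 \left(-3\right)\right) 143 = 716 + \left(4 - 6\right) 143 = 716 - 286 = 430$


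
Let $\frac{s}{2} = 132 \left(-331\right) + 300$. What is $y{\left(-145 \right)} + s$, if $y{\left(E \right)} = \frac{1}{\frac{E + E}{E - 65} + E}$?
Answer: $- \frac{261740565}{3016} \approx -86784.0$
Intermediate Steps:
$y{\left(E \right)} = \frac{1}{E + \frac{2 E}{-65 + E}}$ ($y{\left(E \right)} = \frac{1}{\frac{2 E}{-65 + E} + E} = \frac{1}{E + \frac{2 E}{-65 + E}}$)
$s = -86784$ ($s = 2 \left(132 \left(-331\right) + 300\right) = 2 \left(-43692 + 300\right) = 2 \left(-43392\right) = -86784$)
$y{\left(-145 \right)} + s = \frac{-65 - 145}{\left(-145\right) \left(-63 - 145\right)} - 86784 = \left(- \frac{1}{145}\right) \frac{1}{-208} \left(-210\right) - 86784 = \left(- \frac{1}{145}\right) \left(- \frac{1}{208}\right) \left(-210\right) - 86784 = - \frac{21}{3016} - 86784 = - \frac{261740565}{3016}$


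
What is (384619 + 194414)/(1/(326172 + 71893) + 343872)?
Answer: 230492771145/136883407681 ≈ 1.6839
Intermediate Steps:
(384619 + 194414)/(1/(326172 + 71893) + 343872) = 579033/(1/398065 + 343872) = 579033/(136883407681/398065) = 579033*(398065/136883407681) = 230492771145/136883407681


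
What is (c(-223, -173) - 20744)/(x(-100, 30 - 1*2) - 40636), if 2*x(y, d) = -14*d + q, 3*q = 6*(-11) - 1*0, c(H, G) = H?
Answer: 20967/40843 ≈ 0.51336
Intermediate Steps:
q = -22 (q = (6*(-11) - 1*0)/3 = (-66 + 0)/3 = (⅓)*(-66) = -22)
x(y, d) = -11 - 7*d (x(y, d) = (-14*d - 22)/2 = (-22 - 14*d)/2 = -11 - 7*d)
(c(-223, -173) - 20744)/(x(-100, 30 - 1*2) - 40636) = (-223 - 20744)/((-11 - 7*(30 - 1*2)) - 40636) = -20967/((-11 - 7*(30 - 2)) - 40636) = -20967/((-11 - 7*28) - 40636) = -20967/((-11 - 196) - 40636) = -20967/(-207 - 40636) = -20967/(-40843) = -20967*(-1/40843) = 20967/40843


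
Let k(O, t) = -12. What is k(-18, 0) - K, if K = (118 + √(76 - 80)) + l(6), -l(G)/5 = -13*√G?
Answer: -130 - 65*√6 - 2*I ≈ -289.22 - 2.0*I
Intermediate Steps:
l(G) = 65*√G (l(G) = -(-65)*√G = 65*√G)
K = 118 + 2*I + 65*√6 (K = (118 + √(76 - 80)) + 65*√6 = (118 + √(-4)) + 65*√6 = (118 + 2*I) + 65*√6 = 118 + 2*I + 65*√6 ≈ 277.22 + 2.0*I)
k(-18, 0) - K = -12 - (118 + 2*I + 65*√6) = -12 + (-118 - 65*√6 - 2*I) = -130 - 65*√6 - 2*I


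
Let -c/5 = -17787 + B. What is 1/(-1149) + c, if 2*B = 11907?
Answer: 135966913/2298 ≈ 59168.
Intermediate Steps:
B = 11907/2 (B = (½)*11907 = 11907/2 ≈ 5953.5)
c = 118335/2 (c = -5*(-17787 + 11907/2) = -5*(-23667/2) = 118335/2 ≈ 59168.)
1/(-1149) + c = 1/(-1149) + 118335/2 = -1/1149 + 118335/2 = 135966913/2298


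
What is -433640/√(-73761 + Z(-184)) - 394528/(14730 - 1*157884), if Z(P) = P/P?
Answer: 197264/71577 + 10841*I*√4610/461 ≈ 2.756 + 1596.7*I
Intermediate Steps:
Z(P) = 1
-433640/√(-73761 + Z(-184)) - 394528/(14730 - 1*157884) = -433640/√(-73761 + 1) - 394528/(14730 - 1*157884) = -433640*(-I*√4610/18440) - 394528/(14730 - 157884) = -433640*(-I*√4610/18440) - 394528/(-143154) = -(-10841)*I*√4610/461 - 394528*(-1/143154) = 10841*I*√4610/461 + 197264/71577 = 197264/71577 + 10841*I*√4610/461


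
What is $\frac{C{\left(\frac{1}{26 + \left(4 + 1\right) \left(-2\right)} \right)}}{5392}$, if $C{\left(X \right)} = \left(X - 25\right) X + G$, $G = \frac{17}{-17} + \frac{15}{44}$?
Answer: $- \frac{6245}{15183872} \approx -0.00041129$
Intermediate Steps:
$G = - \frac{29}{44}$ ($G = 17 \left(- \frac{1}{17}\right) + 15 \cdot \frac{1}{44} = -1 + \frac{15}{44} = - \frac{29}{44} \approx -0.65909$)
$C{\left(X \right)} = - \frac{29}{44} + X \left(-25 + X\right)$ ($C{\left(X \right)} = \left(X - 25\right) X - \frac{29}{44} = \left(-25 + X\right) X - \frac{29}{44} = X \left(-25 + X\right) - \frac{29}{44} = - \frac{29}{44} + X \left(-25 + X\right)$)
$\frac{C{\left(\frac{1}{26 + \left(4 + 1\right) \left(-2\right)} \right)}}{5392} = \frac{- \frac{29}{44} + \left(\frac{1}{26 + \left(4 + 1\right) \left(-2\right)}\right)^{2} - \frac{25}{26 + \left(4 + 1\right) \left(-2\right)}}{5392} = \left(- \frac{29}{44} + \left(\frac{1}{26 + 5 \left(-2\right)}\right)^{2} - \frac{25}{26 + 5 \left(-2\right)}\right) \frac{1}{5392} = \left(- \frac{29}{44} + \left(\frac{1}{26 - 10}\right)^{2} - \frac{25}{26 - 10}\right) \frac{1}{5392} = \left(- \frac{29}{44} + \left(\frac{1}{16}\right)^{2} - \frac{25}{16}\right) \frac{1}{5392} = \left(- \frac{29}{44} + \frac{1}{256} - \frac{25}{16}\right) \frac{1}{5392} = \left(- \frac{6245}{2816}\right) \frac{1}{5392} = - \frac{6245}{15183872}$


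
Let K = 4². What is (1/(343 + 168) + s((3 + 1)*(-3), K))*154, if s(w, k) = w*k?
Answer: -2158442/73 ≈ -29568.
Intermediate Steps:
K = 16
s(w, k) = k*w
(1/(343 + 168) + s((3 + 1)*(-3), K))*154 = (1/(343 + 168) + 16*((3 + 1)*(-3)))*154 = (1/511 + 16*(4*(-3)))*154 = (1/511 + 16*(-12))*154 = (1/511 - 192)*154 = -98111/511*154 = -2158442/73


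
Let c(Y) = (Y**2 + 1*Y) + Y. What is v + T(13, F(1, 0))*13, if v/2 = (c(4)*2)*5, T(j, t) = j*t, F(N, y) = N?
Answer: 649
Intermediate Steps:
c(Y) = Y**2 + 2*Y (c(Y) = (Y**2 + Y) + Y = (Y + Y**2) + Y = Y**2 + 2*Y)
v = 480 (v = 2*(((4*(2 + 4))*2)*5) = 2*(((4*6)*2)*5) = 2*((24*2)*5) = 2*(48*5) = 2*240 = 480)
v + T(13, F(1, 0))*13 = 480 + (13*1)*13 = 480 + 13*13 = 480 + 169 = 649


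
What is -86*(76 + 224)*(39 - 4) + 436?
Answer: -902564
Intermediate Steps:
-86*(76 + 224)*(39 - 4) + 436 = -25800*35 + 436 = -86*10500 + 436 = -903000 + 436 = -902564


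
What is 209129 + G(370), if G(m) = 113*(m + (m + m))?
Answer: 334559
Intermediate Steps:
G(m) = 339*m (G(m) = 113*(m + 2*m) = 113*(3*m) = 339*m)
209129 + G(370) = 209129 + 339*370 = 209129 + 125430 = 334559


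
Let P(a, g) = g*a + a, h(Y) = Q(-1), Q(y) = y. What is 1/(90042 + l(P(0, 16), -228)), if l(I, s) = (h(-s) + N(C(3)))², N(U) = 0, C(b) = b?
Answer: 1/90043 ≈ 1.1106e-5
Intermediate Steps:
h(Y) = -1
P(a, g) = a + a*g (P(a, g) = a*g + a = a + a*g)
l(I, s) = 1 (l(I, s) = (-1 + 0)² = (-1)² = 1)
1/(90042 + l(P(0, 16), -228)) = 1/(90042 + 1) = 1/90043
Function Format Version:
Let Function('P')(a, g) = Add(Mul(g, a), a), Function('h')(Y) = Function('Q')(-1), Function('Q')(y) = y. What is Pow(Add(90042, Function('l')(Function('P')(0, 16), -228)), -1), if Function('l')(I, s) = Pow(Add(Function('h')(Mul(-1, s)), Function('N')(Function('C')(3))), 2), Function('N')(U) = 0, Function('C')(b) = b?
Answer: Rational(1, 90043) ≈ 1.1106e-5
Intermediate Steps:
Function('h')(Y) = -1
Function('P')(a, g) = Add(a, Mul(a, g)) (Function('P')(a, g) = Add(Mul(a, g), a) = Add(a, Mul(a, g)))
Function('l')(I, s) = 1 (Function('l')(I, s) = Pow(Add(-1, 0), 2) = Pow(-1, 2) = 1)
Pow(Add(90042, Function('l')(Function('P')(0, 16), -228)), -1) = Pow(Add(90042, 1), -1) = Pow(90043, -1) = Rational(1, 90043)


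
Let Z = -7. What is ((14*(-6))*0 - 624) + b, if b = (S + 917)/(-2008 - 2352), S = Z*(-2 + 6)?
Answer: -2721529/4360 ≈ -624.20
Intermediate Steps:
S = -28 (S = -7*(-2 + 6) = -7*4 = -28)
b = -889/4360 (b = (-28 + 917)/(-2008 - 2352) = 889/(-4360) = 889*(-1/4360) = -889/4360 ≈ -0.20390)
((14*(-6))*0 - 624) + b = ((14*(-6))*0 - 624) - 889/4360 = (-84*0 - 624) - 889/4360 = (0 - 624) - 889/4360 = -624 - 889/4360 = -2721529/4360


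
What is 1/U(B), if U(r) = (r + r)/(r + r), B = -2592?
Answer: 1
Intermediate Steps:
U(r) = 1 (U(r) = (2*r)/((2*r)) = (2*r)*(1/(2*r)) = 1)
1/U(B) = 1/1 = 1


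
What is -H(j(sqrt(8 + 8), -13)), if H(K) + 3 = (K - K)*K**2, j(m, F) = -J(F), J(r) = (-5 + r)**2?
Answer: 3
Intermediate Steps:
j(m, F) = -(-5 + F)**2
H(K) = -3 (H(K) = -3 + (K - K)*K**2 = -3 + 0*K**2 = -3 + 0 = -3)
-H(j(sqrt(8 + 8), -13)) = -1*(-3) = 3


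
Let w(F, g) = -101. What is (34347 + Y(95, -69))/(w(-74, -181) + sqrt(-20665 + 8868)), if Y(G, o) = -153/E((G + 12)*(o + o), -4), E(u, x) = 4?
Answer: -13860735/87992 - 137235*I*sqrt(11797)/87992 ≈ -157.52 - 169.4*I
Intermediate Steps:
Y(G, o) = -153/4
(34347 + Y(95, -69))/(w(-74, -181) + sqrt(-20665 + 8868)) = (34347 - 153/4)/(-101 + sqrt(-20665 + 8868)) = 137235/(4*(-101 + sqrt(-11797))) = 137235/(4*(-101 + I*sqrt(11797)))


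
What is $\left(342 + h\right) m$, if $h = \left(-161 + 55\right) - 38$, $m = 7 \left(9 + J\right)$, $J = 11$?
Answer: $27720$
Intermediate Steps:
$m = 140$ ($m = 7 \left(9 + 11\right) = 7 \cdot 20 = 140$)
$h = -144$ ($h = -106 - 38 = -144$)
$\left(342 + h\right) m = \left(342 - 144\right) 140 = 198 \cdot 140 = 27720$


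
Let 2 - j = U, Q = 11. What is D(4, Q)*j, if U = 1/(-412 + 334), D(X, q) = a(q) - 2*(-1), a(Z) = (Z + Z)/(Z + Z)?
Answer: 157/26 ≈ 6.0385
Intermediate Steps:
a(Z) = 1 (a(Z) = (2*Z)/((2*Z)) = (2*Z)*(1/(2*Z)) = 1)
D(X, q) = 3 (D(X, q) = 1 - 2*(-1) = 1 + 2 = 3)
U = -1/78 (U = 1/(-78) = -1/78 ≈ -0.012821)
j = 157/78 (j = 2 - 1*(-1/78) = 2 + 1/78 = 157/78 ≈ 2.0128)
D(4, Q)*j = 3*(157/78) = 157/26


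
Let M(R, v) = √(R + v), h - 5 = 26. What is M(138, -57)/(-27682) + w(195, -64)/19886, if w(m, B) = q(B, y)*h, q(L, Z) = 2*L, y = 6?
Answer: -55010575/275242126 ≈ -0.19986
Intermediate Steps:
h = 31 (h = 5 + 26 = 31)
w(m, B) = 62*B (w(m, B) = (2*B)*31 = 62*B)
M(138, -57)/(-27682) + w(195, -64)/19886 = √(138 - 57)/(-27682) + (62*(-64))/19886 = √81*(-1/27682) - 3968*1/19886 = 9*(-1/27682) - 1984/9943 = -9/27682 - 1984/9943 = -55010575/275242126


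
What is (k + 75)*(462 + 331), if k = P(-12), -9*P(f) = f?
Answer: 181597/3 ≈ 60532.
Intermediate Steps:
P(f) = -f/9
k = 4/3 (k = -⅑*(-12) = 4/3 ≈ 1.3333)
(k + 75)*(462 + 331) = (4/3 + 75)*(462 + 331) = (229/3)*793 = 181597/3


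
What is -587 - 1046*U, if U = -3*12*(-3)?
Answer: -113555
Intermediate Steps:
U = 108 (U = -36*(-3) = 108)
-587 - 1046*U = -587 - 1046*108 = -587 - 112968 = -113555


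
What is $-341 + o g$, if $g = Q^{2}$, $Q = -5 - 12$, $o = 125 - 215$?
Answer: $-26351$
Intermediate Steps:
$o = -90$
$Q = -17$ ($Q = -5 - 12 = -17$)
$g = 289$ ($g = \left(-17\right)^{2} = 289$)
$-341 + o g = -341 - 26010 = -26351$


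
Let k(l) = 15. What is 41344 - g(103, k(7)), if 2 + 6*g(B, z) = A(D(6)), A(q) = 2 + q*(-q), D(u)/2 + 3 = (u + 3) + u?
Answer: 41440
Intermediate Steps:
D(u) = 4*u (D(u) = -6 + 2*((u + 3) + u) = -6 + 2*((3 + u) + u) = -6 + 2*(3 + 2*u) = -6 + (6 + 4*u) = 4*u)
A(q) = 2 - q**2
g(B, z) = -96 (g(B, z) = -1/3 + (2 - (4*6)**2)/6 = -1/3 + (2 - 1*24**2)/6 = -1/3 + (2 - 1*576)/6 = -1/3 + (2 - 576)/6 = -1/3 + (1/6)*(-574) = -1/3 - 287/3 = -96)
41344 - g(103, k(7)) = 41344 - 1*(-96) = 41344 + 96 = 41440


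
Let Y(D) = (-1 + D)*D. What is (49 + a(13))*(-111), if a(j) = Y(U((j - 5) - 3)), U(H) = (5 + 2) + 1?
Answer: -11655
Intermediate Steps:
U(H) = 8 (U(H) = 7 + 1 = 8)
Y(D) = D*(-1 + D)
a(j) = 56 (a(j) = 8*(-1 + 8) = 8*7 = 56)
(49 + a(13))*(-111) = (49 + 56)*(-111) = 105*(-111) = -11655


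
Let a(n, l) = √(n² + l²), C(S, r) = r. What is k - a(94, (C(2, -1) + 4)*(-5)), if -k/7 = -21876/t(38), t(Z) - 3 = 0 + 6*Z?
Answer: 7292/11 - √9061 ≈ 567.72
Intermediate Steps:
t(Z) = 3 + 6*Z (t(Z) = 3 + (0 + 6*Z) = 3 + 6*Z)
a(n, l) = √(l² + n²)
k = 7292/11 (k = -(-153132)/(3 + 6*38) = -(-153132)/(3 + 228) = -(-153132)/231 = -7*(-7292/77) = 7292/11 ≈ 662.91)
k - a(94, (C(2, -1) + 4)*(-5)) = 7292/11 - √(((-1 + 4)*(-5))² + 94²) = 7292/11 - √((3*(-5))² + 8836) = 7292/11 - √((-15)² + 8836) = 7292/11 - √(225 + 8836) = 7292/11 - √9061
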